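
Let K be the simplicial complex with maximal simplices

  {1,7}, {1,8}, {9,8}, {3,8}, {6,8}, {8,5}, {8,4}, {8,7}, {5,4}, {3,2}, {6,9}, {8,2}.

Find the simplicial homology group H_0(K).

Order the vertices as 1 < 2 < 3 < 4 < 5 < 6 < 7 < 8 < 9. Listing each simplex with vertices in this order, K has dimension 1 with simplices:

  0-simplices (9): [1], [2], [3], [4], [5], [6], [7], [8], [9]
  1-simplices (12): [1,7], [1,8], [2,3], [2,8], [3,8], [4,5], [4,8], [5,8], [6,8], [6,9], [7,8], [8,9]

so the chain groups are C_0 ≅ Z^9, C_1 ≅ Z^12.

Boundary ∂_1: C_1 → C_0 sends each edge [p,q] (with p < q) to q − p.
The 9×12 boundary matrix has rank 8 and Smith normal form diag(1,1,1,1,1,1,1,1).

Reading off H_k = ker ∂_k / im ∂_{k+1}:

  H_0: rank C_0 − rank ∂_1 = 9 − 8 = 1, and the invariant factors of ∂_1 are all 1, so H_0 ≅ Z.

H_0 = Z.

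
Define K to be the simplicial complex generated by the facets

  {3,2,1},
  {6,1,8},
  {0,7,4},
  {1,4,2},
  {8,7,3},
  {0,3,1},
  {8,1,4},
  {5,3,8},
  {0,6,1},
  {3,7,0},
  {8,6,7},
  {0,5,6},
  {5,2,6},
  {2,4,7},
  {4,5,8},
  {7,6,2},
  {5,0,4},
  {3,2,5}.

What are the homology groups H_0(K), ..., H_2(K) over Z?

K has 9 vertices, 27 edges, 18 triangles.
rank ∂_0 = 0, rank ∂_1 = 8 ⇒ b_0 = 9 − 0 − 8 = 1; all invariant factors of ∂_1 are 1 so no torsion. So H_0 = Z.
rank ∂_1 = 8, rank ∂_2 = 17 ⇒ b_1 = 27 − 8 − 17 = 2; all invariant factors of ∂_2 are 1 so no torsion. So H_1 = Z^2.
rank ∂_2 = 17, rank ∂_3 = 0 ⇒ b_2 = 18 − 17 − 0 = 1. So H_2 = Z.

H_0 ≅ Z,  H_1 ≅ Z^2,  H_2 ≅ Z.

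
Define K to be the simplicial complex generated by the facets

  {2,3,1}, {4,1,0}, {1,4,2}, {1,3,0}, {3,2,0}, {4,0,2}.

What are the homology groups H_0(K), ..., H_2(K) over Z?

H_0 = Z,  H_1 = 0,  H_2 = Z.

Order the vertices as 0 < 1 < 2 < 3 < 4. Listing each simplex with vertices in this order, K has dimension 2 with simplices:

  0-simplices (5): [0], [1], [2], [3], [4]
  1-simplices (9): [0,1], [0,2], [0,3], [0,4], [1,2], [1,3], [1,4], [2,3], [2,4]
  2-simplices (6): [0,1,3], [0,1,4], [0,2,3], [0,2,4], [1,2,3], [1,2,4]

so the chain groups are C_0 ≅ Z^5, C_1 ≅ Z^9, C_2 ≅ Z^6.

∂_1: C_1 → C_0 is given by ∂[p,q] = [q] − [p]. For instance
  ∂[0,1] = [1] − [0].
As a 5×9 matrix over Z this has rank 4, with invariant factors (1,1,1,1).

∂_2: C_2 → C_1 sends each 2-simplex [p,q,r] to [q,r] − [p,r] + [p,q]. For instance
  ∂[0,1,4] = [1,4] − [0,4] + [0,1],
  ∂[0,2,4] = [2,4] − [0,4] + [0,2].
This gives a 9×6 integer matrix of rank 5; reducing to Smith normal form yields diagonal entries (1,1,1,1,1).

Now H_k = ker ∂_k / im ∂_{k+1}, so:

  H_0: rank C_0 − rank ∂_1 = 5 − 4 = 1, and the invariant factors of ∂_1 are all 1, so H_0 = Z.
  H_1: rank ker ∂_1 − rank ∂_2 = (9 − 4) − 5 = 0, and the invariant factors of ∂_2 are all 1, so H_1 = 0.
  H_2: rank ker ∂_2 − rank ∂_3 = (6 − 5) − 0 = 1, and there is no ∂_3, so H_2 = Z.

As a check, the Euler characteristic is 5 − 9 + 6 = 2, which agrees with 1 − 0 + 1 = 2.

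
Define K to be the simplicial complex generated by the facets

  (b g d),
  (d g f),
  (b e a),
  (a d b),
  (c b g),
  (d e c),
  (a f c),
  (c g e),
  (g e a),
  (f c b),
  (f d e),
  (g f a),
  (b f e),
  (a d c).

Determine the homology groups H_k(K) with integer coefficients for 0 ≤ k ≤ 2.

H_0 = Z,  H_1 = Z^2,  H_2 = Z.

Fix the vertex order a < b < c < d < e < f < g and write every simplex with vertices in increasing order. Then dim K = 2 and the simplices of K are:

  0-simplices (7): a, b, c, d, e, f, g
  1-simplices (21): ab, ac, ad, ae, af, ag, bc, bd, be, bf, bg, cd, ce, cf, cg, de, df, dg, ef, eg, fg
  2-simplices (14): abd, abe, acd, acf, aeg, afg, bcf, bcg, bdg, bef, cde, ceg, def, dfg

giving chain groups C_0 ≅ Z^7, C_1 ≅ Z^21, C_2 ≅ Z^14.

Boundary ∂_1: C_1 → C_0 maps an edge to its endpoints' difference, ∂[p,q] = q − p. For instance
  ∂cg = g − c.
The resulting 7×21 matrix has rank 6, and its Smith normal form has invariant factors (1,1,1,1,1,1).

Boundary ∂_2: C_2 → C_1 acts by ∂[p,q,r] = [q,r] − [p,r] + [p,q]. For instance
  ∂acd = cd − ad + ac,
  ∂bcf = cf − bf + bc.
The resulting 21×14 matrix has rank 13, and its Smith normal form has invariant factors (1,1,1,1,1,1,1,1,1,1,1,1,1).

Reading off H_k = ker ∂_k / im ∂_{k+1}:

  H_0: rank C_0 − rank ∂_1 = 7 − 6 = 1, and the invariant factors of ∂_1 are all 1, so H_0 ≅ Z.
  H_1: rank ker ∂_1 − rank ∂_2 = (21 − 6) − 13 = 2, and the invariant factors of ∂_2 are all 1, so H_1 ≅ Z^2.
  H_2: rank ker ∂_2 − rank ∂_3 = (14 − 13) − 0 = 1, and there is no ∂_3, so H_2 ≅ Z.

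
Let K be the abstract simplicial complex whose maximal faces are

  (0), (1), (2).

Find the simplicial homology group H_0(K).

H_0 = Z^3.

Order the vertices as 0 < 1 < 2. Listing each simplex with vertices in this order, K has dimension 0 with simplices:

  0-simplices (3): [0], [1], [2]

Hence C_0 ≅ Z^3.

Computing H_k = (kernel of ∂_k) / (image of ∂_{k+1}):

  H_0: rank C_0 − rank ∂_1 = 3 − 0 = 3, and there is no ∂_1, so H_0 ≅ Z^3.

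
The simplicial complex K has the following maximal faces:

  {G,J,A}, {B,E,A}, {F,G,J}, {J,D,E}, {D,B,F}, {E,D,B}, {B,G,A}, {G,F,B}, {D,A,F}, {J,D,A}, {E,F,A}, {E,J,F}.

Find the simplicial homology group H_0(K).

Fix the vertex order A < B < D < E < F < G < J and write every simplex with vertices in increasing order. Then dim K = 2 and the simplices of K are:

  0-simplices (7): A, B, D, E, F, G, J
  1-simplices (18): AB, AD, AE, AF, AG, AJ, BD, BE, BF, BG, DE, DF, DJ, EF, EJ, FG, FJ, GJ
  2-simplices (12): ABE, ABG, ADF, ADJ, AEF, AGJ, BDE, BDF, BFG, DEJ, EFJ, FGJ

so the chain groups are C_0 ≅ Z^7, C_1 ≅ Z^18, C_2 ≅ Z^12.

The boundary map ∂_1: C_1 → C_0 maps an edge to its endpoints' difference, ∂[p,q] = q − p.
The 7×18 boundary matrix has rank 6 and Smith normal form diag(1,1,1,1,1,1).

The boundary map ∂_2: C_2 → C_1 sends each 2-simplex [p,q,r] to [q,r] − [p,r] + [p,q]. For instance
  ∂AGJ = GJ − AJ + AG,
  ∂ADJ = DJ − AJ + AD.
The 18×12 boundary matrix has rank 12 and Smith normal form diag(1,1,1,1,1,1,1,1,1,1,1,2).

From H_k ≅ ker(∂_k) / im(∂_{k+1}) we obtain:

  H_0: rank C_0 − rank ∂_1 = 7 − 6 = 1, and the invariant factors of ∂_1 are all 1, so H_0 = Z.

(K is a triangulation of the real projective plane RP^2.)

H_0 ≅ Z.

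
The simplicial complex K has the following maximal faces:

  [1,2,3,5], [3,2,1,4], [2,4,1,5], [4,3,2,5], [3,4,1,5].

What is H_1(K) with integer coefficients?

H_1 ≅ 0.

Order the vertices as 1 < 2 < 3 < 4 < 5. Listing each simplex with vertices in this order, K has dimension 3 with simplices:

  0-simplices (5): [1], [2], [3], [4], [5]
  1-simplices (10): [1,2], [1,3], [1,4], [1,5], [2,3], [2,4], [2,5], [3,4], [3,5], [4,5]
  2-simplices (10): [1,2,3], [1,2,4], [1,2,5], [1,3,4], [1,3,5], [1,4,5], [2,3,4], [2,3,5], [2,4,5], [3,4,5]
  3-simplices (5): [1,2,3,4], [1,2,3,5], [1,2,4,5], [1,3,4,5], [2,3,4,5]

Hence C_0 ≅ Z^5, C_1 ≅ Z^10, C_2 ≅ Z^10, C_3 ≅ Z^5.

The boundary map ∂_1: C_1 → C_0 maps an edge to its endpoints' difference, ∂[p,q] = q − p. For instance
  ∂[1,3] = [3] − [1].
This gives a 5×10 integer matrix of rank 4; reducing to Smith normal form yields diagonal entries (1,1,1,1).

Boundary ∂_2: C_2 → C_1 maps a triangle to the signed sum of its edges. For instance
  ∂[2,4,5] = [4,5] − [2,5] + [2,4],
  ∂[1,3,5] = [3,5] − [1,5] + [1,3].
The 10×10 boundary matrix has rank 6 and Smith normal form diag(1,1,1,1,1,1).

∂_3: C_3 → C_2 sends each 3-simplex σ to the alternating sum Σ_i (−1)^i (σ with its i-th vertex removed). For instance
  ∂[2,3,4,5] = [3,4,5] − [2,4,5] + [2,3,5] − [2,3,4],
  ∂[1,2,3,4] = [2,3,4] − [1,3,4] + [1,2,4] − [1,2,3].
The 10×5 boundary matrix has rank 4 and Smith normal form diag(1,1,1,1).

From H_k ≅ ker(∂_k) / im(∂_{k+1}) we obtain:

  H_1: rank ker ∂_1 − rank ∂_2 = (10 − 4) − 6 = 0, and the invariant factors of ∂_2 are all 1, so H_1 = 0.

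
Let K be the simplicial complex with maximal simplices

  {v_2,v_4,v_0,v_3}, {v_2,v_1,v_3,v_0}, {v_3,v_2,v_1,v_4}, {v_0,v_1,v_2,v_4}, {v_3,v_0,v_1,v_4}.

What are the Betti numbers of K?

Fix the vertex order v_0 < v_1 < v_2 < v_3 < v_4 and write every simplex with vertices in increasing order. Then dim K = 3 and the simplices of K are:

  0-simplices (5): [v_0], [v_1], [v_2], [v_3], [v_4]
  1-simplices (10): [v_0,v_1], [v_0,v_2], [v_0,v_3], [v_0,v_4], [v_1,v_2], [v_1,v_3], [v_1,v_4], [v_2,v_3], [v_2,v_4], [v_3,v_4]
  2-simplices (10): [v_0,v_1,v_2], [v_0,v_1,v_3], [v_0,v_1,v_4], [v_0,v_2,v_3], [v_0,v_2,v_4], [v_0,v_3,v_4], [v_1,v_2,v_3], [v_1,v_2,v_4], [v_1,v_3,v_4], [v_2,v_3,v_4]
  3-simplices (5): [v_0,v_1,v_2,v_3], [v_0,v_1,v_2,v_4], [v_0,v_1,v_3,v_4], [v_0,v_2,v_3,v_4], [v_1,v_2,v_3,v_4]

Hence C_0 ≅ Z^5, C_1 ≅ Z^10, C_2 ≅ Z^10, C_3 ≅ Z^5.

Boundary ∂_1: C_1 → C_0 is given by ∂[p,q] = [q] − [p]. For instance
  ∂[v_0,v_1] = [v_1] − [v_0].
The 5×10 boundary matrix has rank 4 and Smith normal form diag(1,1,1,1).

The boundary map ∂_2: C_2 → C_1 acts by ∂[p,q,r] = [q,r] − [p,r] + [p,q]. For instance
  ∂[v_1,v_3,v_4] = [v_3,v_4] − [v_1,v_4] + [v_1,v_3],
  ∂[v_0,v_1,v_3] = [v_1,v_3] − [v_0,v_3] + [v_0,v_1].
This gives a 10×10 integer matrix of rank 6; reducing to Smith normal form yields diagonal entries (1,1,1,1,1,1).

The boundary map ∂_3: C_3 → C_2 sends each 3-simplex σ to the alternating sum Σ_i (−1)^i (σ with its i-th vertex removed). For instance
  ∂[v_0,v_1,v_2,v_4] = [v_1,v_2,v_4] − [v_0,v_2,v_4] + [v_0,v_1,v_4] − [v_0,v_1,v_2],
  ∂[v_0,v_2,v_3,v_4] = [v_2,v_3,v_4] − [v_0,v_3,v_4] + [v_0,v_2,v_4] − [v_0,v_2,v_3].
The 10×5 boundary matrix has rank 4 and Smith normal form diag(1,1,1,1).

Now H_k = ker ∂_k / im ∂_{k+1}, so:

  H_0: rank C_0 − rank ∂_1 = 5 − 4 = 1, and the invariant factors of ∂_1 are all 1, so H_0 ≅ Z.
  H_1: rank ker ∂_1 − rank ∂_2 = (10 − 4) − 6 = 0, and the invariant factors of ∂_2 are all 1, so H_1 ≅ 0.
  H_2: rank ker ∂_2 − rank ∂_3 = (10 − 6) − 4 = 0, and the invariant factors of ∂_3 are all 1, so H_2 ≅ 0.
  H_3: rank ker ∂_3 − rank ∂_4 = (5 − 4) − 0 = 1, and there is no ∂_4, so H_3 ≅ Z.

As a check, the Euler characteristic is 5 − 10 + 10 − 5 = 0, which agrees with 1 − 0 + 0 − 1 = 0.

Hence the Betti numbers are b_0 = 1, b_1 = 0, b_2 = 0, b_3 = 1.

b_0 = 1, b_1 = 0, b_2 = 0, b_3 = 1.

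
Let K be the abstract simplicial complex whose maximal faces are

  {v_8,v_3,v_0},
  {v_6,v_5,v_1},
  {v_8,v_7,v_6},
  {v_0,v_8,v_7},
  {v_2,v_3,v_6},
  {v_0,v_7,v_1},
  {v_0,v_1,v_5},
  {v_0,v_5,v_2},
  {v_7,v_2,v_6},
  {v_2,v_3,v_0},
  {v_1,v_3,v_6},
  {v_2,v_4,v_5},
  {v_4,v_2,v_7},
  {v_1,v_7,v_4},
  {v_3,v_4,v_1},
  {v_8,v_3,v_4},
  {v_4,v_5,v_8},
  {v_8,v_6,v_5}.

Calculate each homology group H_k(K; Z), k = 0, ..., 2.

H_0 = Z,  H_1 = Z^2,  H_2 = Z.

Fix the vertex order v_0 < v_1 < v_2 < v_3 < v_4 < v_5 < v_6 < v_7 < v_8 and write every simplex with vertices in increasing order. Then dim K = 2 and the simplices of K are:

  0-simplices (9): [v_0], [v_1], [v_2], [v_3], [v_4], [v_5], [v_6], [v_7], [v_8]
  1-simplices (27): (27 of them)
  2-simplices (18): (18 of them)

giving chain groups C_0 ≅ Z^9, C_1 ≅ Z^27, C_2 ≅ Z^18.

The boundary map ∂_1: C_1 → C_0 sends each edge [p,q] (with p < q) to q − p. For instance
  ∂[v_7,v_8] = [v_8] − [v_7].
The resulting 9×27 matrix has rank 8, and its Smith normal form has invariant factors (1,1,1,1,1,1,1,1).

The boundary map ∂_2: C_2 → C_1 maps a triangle to the signed sum of its edges. For instance
  ∂[v_2,v_4,v_7] = [v_4,v_7] − [v_2,v_7] + [v_2,v_4],
  ∂[v_5,v_6,v_8] = [v_6,v_8] − [v_5,v_8] + [v_5,v_6].
As a 27×18 matrix over Z this has rank 17, with invariant factors (1,1,1,1,1,1,1,1,1,1,1,1,1,1,1,1,1).

From H_k ≅ ker(∂_k) / im(∂_{k+1}) we obtain:

  H_0: rank C_0 − rank ∂_1 = 9 − 8 = 1, and the invariant factors of ∂_1 are all 1, so H_0 ≅ Z.
  H_1: rank ker ∂_1 − rank ∂_2 = (27 − 8) − 17 = 2, and the invariant factors of ∂_2 are all 1, so H_1 ≅ Z^2.
  H_2: rank ker ∂_2 − rank ∂_3 = (18 − 17) − 0 = 1, and there is no ∂_3, so H_2 ≅ Z.

As a check, the Euler characteristic is 9 − 27 + 18 = 0, which agrees with 1 − 2 + 1 = 0.
(K is a triangulation of the torus T^2.)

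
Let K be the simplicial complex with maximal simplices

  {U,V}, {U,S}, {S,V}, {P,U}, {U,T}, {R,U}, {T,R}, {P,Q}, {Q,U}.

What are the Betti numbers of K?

We work with the vertex ordering P < Q < R < S < T < U < V. The simplices of K, each written with vertices in increasing order, are:

  0-simplices (7): P, Q, R, S, T, U, V
  1-simplices (9): PQ, PU, QU, RT, RU, SU, SV, TU, UV

giving chain groups C_0 ≅ Z^7, C_1 ≅ Z^9.

The boundary map ∂_1: C_1 → C_0 sends each edge [p,q] (with p < q) to q − p.
The 7×9 boundary matrix has rank 6 and Smith normal form diag(1,1,1,1,1,1).

Now H_k = ker ∂_k / im ∂_{k+1}, so:

  H_0: rank C_0 − rank ∂_1 = 7 − 6 = 1, and the invariant factors of ∂_1 are all 1, so H_0 ≅ Z.
  H_1: rank ker ∂_1 − rank ∂_2 = (9 − 6) − 0 = 3, and there is no ∂_2, so H_1 ≅ Z^3.

Hence the Betti numbers are b_0 = 1, b_1 = 3.

b_0 = 1, b_1 = 3.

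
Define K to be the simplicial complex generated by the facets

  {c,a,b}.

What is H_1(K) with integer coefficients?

Take the total order a < b < c on the vertex set. Then K (dimension 2) consists of the simplices:

  0-simplices (3): a, b, c
  1-simplices (3): ab, ac, bc
  2-simplices (1): abc

so the chain groups are C_0 ≅ Z^3, C_1 ≅ Z^3, C_2 ≅ Z^1.

Boundary ∂_1: C_1 → C_0 sends each edge [p,q] (with p < q) to q − p.
The resulting 3×3 matrix has rank 2, and its Smith normal form has invariant factors (1,1).

∂_2: C_2 → C_1 acts by ∂[p,q,r] = [q,r] − [p,r] + [p,q]. For instance
  ∂abc = bc − ac + ab.
This gives a 3×1 integer matrix of rank 1; reducing to Smith normal form yields diagonal entries (1).

Now H_k = ker ∂_k / im ∂_{k+1}, so:

  H_1: rank ker ∂_1 − rank ∂_2 = (3 − 2) − 1 = 0, and the invariant factors of ∂_2 are all 1, so H_1 ≅ 0.

(K is a triangulation of the 2-simplex.)

H_1 = 0.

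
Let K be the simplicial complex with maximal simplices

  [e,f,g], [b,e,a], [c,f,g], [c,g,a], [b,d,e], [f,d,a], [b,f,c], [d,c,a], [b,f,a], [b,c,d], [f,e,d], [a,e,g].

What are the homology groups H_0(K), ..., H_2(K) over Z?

We work with the vertex ordering a < b < c < d < e < f < g. The simplices of K, each written with vertices in increasing order, are:

  0-simplices (7): a, b, c, d, e, f, g
  1-simplices (18): ab, ac, ad, ae, af, ag, bc, bd, be, bf, cd, cf, cg, de, df, ef, eg, fg
  2-simplices (12): abe, abf, acd, acg, adf, aeg, bcd, bcf, bde, cfg, def, efg

giving chain groups C_0 ≅ Z^7, C_1 ≅ Z^18, C_2 ≅ Z^12.

∂_1: C_1 → C_0 maps an edge to its endpoints' difference, ∂[p,q] = q − p. For instance
  ∂ac = c − a.
As a 7×18 matrix over Z this has rank 6, with invariant factors (1,1,1,1,1,1).

∂_2: C_2 → C_1 sends each 2-simplex [p,q,r] to [q,r] − [p,r] + [p,q]. For instance
  ∂aeg = eg − ag + ae,
  ∂acd = cd − ad + ac.
The 18×12 boundary matrix has rank 12 and Smith normal form diag(1,1,1,1,1,1,1,1,1,1,1,2).

Reading off H_k = ker ∂_k / im ∂_{k+1}:

  H_0: rank C_0 − rank ∂_1 = 7 − 6 = 1, and the invariant factors of ∂_1 are all 1, so H_0 ≅ Z.
  H_1: rank ker ∂_1 − rank ∂_2 = (18 − 6) − 12 = 0, and ∂_2 has invariant factor 2 > 1, so H_1 ≅ Z/2.
  H_2: rank ker ∂_2 − rank ∂_3 = (12 − 12) − 0 = 0, and there is no ∂_3, so H_2 ≅ 0.

As a check, the Euler characteristic is 7 − 18 + 12 = 1, which agrees with 1 − 0 + 0 = 1.

H_0 = Z,  H_1 = Z/2,  H_2 = 0.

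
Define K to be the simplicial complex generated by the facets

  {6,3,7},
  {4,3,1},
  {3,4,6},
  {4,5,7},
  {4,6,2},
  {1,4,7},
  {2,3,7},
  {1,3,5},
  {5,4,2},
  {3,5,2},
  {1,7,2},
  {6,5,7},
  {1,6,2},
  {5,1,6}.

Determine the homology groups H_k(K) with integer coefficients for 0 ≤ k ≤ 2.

H_0 = Z,  H_1 = Z^2,  H_2 = Z.

We work with the vertex ordering 1 < 2 < 3 < 4 < 5 < 6 < 7. The simplices of K, each written with vertices in increasing order, are:

  0-simplices (7): [1], [2], [3], [4], [5], [6], [7]
  1-simplices (21): [1,2], [1,3], [1,4], [1,5], [1,6], [1,7], [2,3], [2,4], [2,5], [2,6], [2,7], [3,4], [3,5], [3,6], [3,7], [4,5], [4,6], [4,7], [5,6], [5,7], [6,7]
  2-simplices (14): [1,2,6], [1,2,7], [1,3,4], [1,3,5], [1,4,7], [1,5,6], [2,3,5], [2,3,7], [2,4,5], [2,4,6], [3,4,6], [3,6,7], [4,5,7], [5,6,7]

Hence C_0 ≅ Z^7, C_1 ≅ Z^21, C_2 ≅ Z^14.

∂_1: C_1 → C_0 is given by ∂[p,q] = [q] − [p]. For instance
  ∂[1,5] = [5] − [1].
The 7×21 boundary matrix has rank 6 and Smith normal form diag(1,1,1,1,1,1).

The boundary map ∂_2: C_2 → C_1 sends each 2-simplex [p,q,r] to [q,r] − [p,r] + [p,q]. For instance
  ∂[1,2,6] = [2,6] − [1,6] + [1,2],
  ∂[2,3,5] = [3,5] − [2,5] + [2,3].
The 21×14 boundary matrix has rank 13 and Smith normal form diag(1,1,1,1,1,1,1,1,1,1,1,1,1).

Now H_k = ker ∂_k / im ∂_{k+1}, so:

  H_0: rank C_0 − rank ∂_1 = 7 − 6 = 1, and the invariant factors of ∂_1 are all 1, so H_0 ≅ Z.
  H_1: rank ker ∂_1 − rank ∂_2 = (21 − 6) − 13 = 2, and the invariant factors of ∂_2 are all 1, so H_1 ≅ Z^2.
  H_2: rank ker ∂_2 − rank ∂_3 = (14 − 13) − 0 = 1, and there is no ∂_3, so H_2 ≅ Z.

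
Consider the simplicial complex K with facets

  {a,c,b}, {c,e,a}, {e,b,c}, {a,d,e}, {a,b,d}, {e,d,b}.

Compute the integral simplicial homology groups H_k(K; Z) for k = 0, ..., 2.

Take the total order a < b < c < d < e on the vertex set. Then K (dimension 2) consists of the simplices:

  0-simplices (5): a, b, c, d, e
  1-simplices (9): ab, ac, ad, ae, bc, bd, be, ce, de
  2-simplices (6): abc, abd, ace, ade, bce, bde

giving chain groups C_0 ≅ Z^5, C_1 ≅ Z^9, C_2 ≅ Z^6.

The boundary map ∂_1: C_1 → C_0 sends each edge [p,q] (with p < q) to q − p. For instance
  ∂ce = e − c.
As a 5×9 matrix over Z this has rank 4, with invariant factors (1,1,1,1).

Boundary ∂_2: C_2 → C_1 acts by ∂[p,q,r] = [q,r] − [p,r] + [p,q]. For instance
  ∂bde = de − be + bd,
  ∂ade = de − ae + ad.
As a 9×6 matrix over Z this has rank 5, with invariant factors (1,1,1,1,1).

Computing H_k = (kernel of ∂_k) / (image of ∂_{k+1}):

  H_0: rank C_0 − rank ∂_1 = 5 − 4 = 1, and the invariant factors of ∂_1 are all 1, so H_0 ≅ Z.
  H_1: rank ker ∂_1 − rank ∂_2 = (9 − 4) − 5 = 0, and the invariant factors of ∂_2 are all 1, so H_1 ≅ 0.
  H_2: rank ker ∂_2 − rank ∂_3 = (6 − 5) − 0 = 1, and there is no ∂_3, so H_2 ≅ Z.

(K is a triangulation of the 2-sphere S^2.)

H_0 = Z,  H_1 = 0,  H_2 = Z.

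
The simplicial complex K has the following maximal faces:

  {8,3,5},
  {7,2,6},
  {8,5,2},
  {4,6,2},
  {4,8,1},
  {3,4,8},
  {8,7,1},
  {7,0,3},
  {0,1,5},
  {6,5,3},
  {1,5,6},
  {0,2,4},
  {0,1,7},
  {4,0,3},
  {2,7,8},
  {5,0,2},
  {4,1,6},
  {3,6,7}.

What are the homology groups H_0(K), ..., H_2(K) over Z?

H_0 = Z,  H_1 = Z^2,  H_2 = Z.

Order the vertices as 0 < 1 < 2 < 3 < 4 < 5 < 6 < 7 < 8. Listing each simplex with vertices in this order, K has dimension 2 with simplices:

  0-simplices (9): [0], [1], [2], [3], [4], [5], [6], [7], [8]
  1-simplices (27): (27 of them)
  2-simplices (18): [0,1,5], [0,1,7], [0,2,4], [0,2,5], [0,3,4], [0,3,7], [1,4,6], [1,4,8], [1,5,6], [1,7,8], [2,4,6], [2,5,8], [2,6,7], [2,7,8], [3,4,8], [3,5,6], [3,5,8], [3,6,7]

giving chain groups C_0 ≅ Z^9, C_1 ≅ Z^27, C_2 ≅ Z^18.

Boundary ∂_1: C_1 → C_0 maps an edge to its endpoints' difference, ∂[p,q] = q − p.
The 9×27 boundary matrix has rank 8 and Smith normal form diag(1,1,1,1,1,1,1,1).

∂_2: C_2 → C_1 sends each 2-simplex [p,q,r] to [q,r] − [p,r] + [p,q]. For instance
  ∂[2,7,8] = [7,8] − [2,8] + [2,7],
  ∂[3,6,7] = [6,7] − [3,7] + [3,6].
The resulting 27×18 matrix has rank 17, and its Smith normal form has invariant factors (1,1,1,1,1,1,1,1,1,1,1,1,1,1,1,1,1).

Computing H_k = (kernel of ∂_k) / (image of ∂_{k+1}):

  H_0: rank C_0 − rank ∂_1 = 9 − 8 = 1, and the invariant factors of ∂_1 are all 1, so H_0 ≅ Z.
  H_1: rank ker ∂_1 − rank ∂_2 = (27 − 8) − 17 = 2, and the invariant factors of ∂_2 are all 1, so H_1 ≅ Z^2.
  H_2: rank ker ∂_2 − rank ∂_3 = (18 − 17) − 0 = 1, and there is no ∂_3, so H_2 ≅ Z.

As a check, the Euler characteristic is 9 − 27 + 18 = 0, which agrees with 1 − 2 + 1 = 0.
(K is a triangulation of the torus T^2.)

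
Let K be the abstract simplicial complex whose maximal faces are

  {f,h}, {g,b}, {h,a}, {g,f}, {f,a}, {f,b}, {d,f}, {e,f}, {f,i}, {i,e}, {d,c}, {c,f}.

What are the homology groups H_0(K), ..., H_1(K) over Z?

We work with the vertex ordering a < b < c < d < e < f < g < h < i. The simplices of K, each written with vertices in increasing order, are:

  0-simplices (9): a, b, c, d, e, f, g, h, i
  1-simplices (12): af, ah, bf, bg, cd, cf, df, ef, ei, fg, fh, fi

so the chain groups are C_0 ≅ Z^9, C_1 ≅ Z^12.

Boundary ∂_1: C_1 → C_0 is given by ∂[p,q] = [q] − [p].
The resulting 9×12 matrix has rank 8, and its Smith normal form has invariant factors (1,1,1,1,1,1,1,1).

Now H_k = ker ∂_k / im ∂_{k+1}, so:

  H_0: rank C_0 − rank ∂_1 = 9 − 8 = 1, and the invariant factors of ∂_1 are all 1, so H_0 = Z.
  H_1: rank ker ∂_1 − rank ∂_2 = (12 − 8) − 0 = 4, and there is no ∂_2, so H_1 = Z^4.

As a check, the Euler characteristic is 9 − 12 = -3, which agrees with 1 − 4 = -3.

H_0 ≅ Z,  H_1 ≅ Z^4.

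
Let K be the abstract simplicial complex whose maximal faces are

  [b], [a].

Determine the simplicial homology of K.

Fix the vertex order a < b and write every simplex with vertices in increasing order. Then dim K = 0 and the simplices of K are:

  0-simplices (2): a, b

giving chain groups C_0 ≅ Z^2.

Computing H_k = (kernel of ∂_k) / (image of ∂_{k+1}):

  H_0: rank C_0 − rank ∂_1 = 2 − 0 = 2, and there is no ∂_1, so H_0 ≅ Z^2.

H_0 = Z^2.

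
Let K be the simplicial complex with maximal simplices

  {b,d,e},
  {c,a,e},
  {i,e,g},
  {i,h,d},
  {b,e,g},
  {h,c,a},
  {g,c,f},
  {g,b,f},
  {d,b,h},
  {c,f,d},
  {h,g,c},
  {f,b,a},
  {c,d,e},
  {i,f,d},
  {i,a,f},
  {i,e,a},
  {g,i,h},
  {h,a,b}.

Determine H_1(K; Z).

Order the vertices as a < b < c < d < e < f < g < h < i. Listing each simplex with vertices in this order, K has dimension 2 with simplices:

  0-simplices (9): a, b, c, d, e, f, g, h, i
  1-simplices (27): ab, ac, ae, af, ah, ai, bd, be, bf, bg, bh, cd, ce, cf, cg, ch, de, df, dh, di, eg, ei, fg, fi, gh, gi, hi
  2-simplices (18): abf, abh, ace, ach, aei, afi, bde, bdh, beg, bfg, cde, cdf, cfg, cgh, dfi, dhi, egi, ghi

so the chain groups are C_0 ≅ Z^9, C_1 ≅ Z^27, C_2 ≅ Z^18.

Boundary ∂_1: C_1 → C_0 is given by ∂[p,q] = [q] − [p].
This gives a 9×27 integer matrix of rank 8; reducing to Smith normal form yields diagonal entries (1,1,1,1,1,1,1,1).

Boundary ∂_2: C_2 → C_1 sends each 2-simplex [p,q,r] to [q,r] − [p,r] + [p,q]. For instance
  ∂bde = de − be + bd,
  ∂ach = ch − ah + ac.
This gives a 27×18 integer matrix of rank 17; reducing to Smith normal form yields diagonal entries (1,1,1,1,1,1,1,1,1,1,1,1,1,1,1,1,1).

From H_k ≅ ker(∂_k) / im(∂_{k+1}) we obtain:

  H_1: rank ker ∂_1 − rank ∂_2 = (27 − 8) − 17 = 2, and the invariant factors of ∂_2 are all 1, so H_1 ≅ Z^2.

H_1 = Z^2.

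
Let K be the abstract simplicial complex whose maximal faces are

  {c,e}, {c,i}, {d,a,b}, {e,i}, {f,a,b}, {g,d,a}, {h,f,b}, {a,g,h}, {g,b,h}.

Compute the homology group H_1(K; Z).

Order the vertices as a < b < c < d < e < f < g < h < i. Listing each simplex with vertices in this order, K has dimension 2 with simplices:

  0-simplices (9): a, b, c, d, e, f, g, h, i
  1-simplices (15): ab, ad, af, ag, ah, bd, bf, bg, bh, ce, ci, dg, ei, fh, gh
  2-simplices (6): abd, abf, adg, agh, bfh, bgh

so the chain groups are C_0 ≅ Z^9, C_1 ≅ Z^15, C_2 ≅ Z^6.

∂_1: C_1 → C_0 is given by ∂[p,q] = [q] − [p]. For instance
  ∂ad = d − a.
This gives a 9×15 integer matrix of rank 7; reducing to Smith normal form yields diagonal entries (1,1,1,1,1,1,1).

Boundary ∂_2: C_2 → C_1 acts by ∂[p,q,r] = [q,r] − [p,r] + [p,q]. For instance
  ∂bgh = gh − bh + bg,
  ∂abf = bf − af + ab.
As a 15×6 matrix over Z this has rank 6, with invariant factors (1,1,1,1,1,1).

Reading off H_k = ker ∂_k / im ∂_{k+1}:

  H_1: rank ker ∂_1 − rank ∂_2 = (15 − 7) − 6 = 2, and the invariant factors of ∂_2 are all 1, so H_1 = Z^2.

(K is a triangulation of the disjoint union of the cylinder S^1 x I and the circle S^1.)

H_1 ≅ Z^2.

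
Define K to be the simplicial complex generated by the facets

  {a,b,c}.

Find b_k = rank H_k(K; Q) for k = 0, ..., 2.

b_0 = 1, b_1 = 0, b_2 = 0.

We work with the vertex ordering a < b < c. The simplices of K, each written with vertices in increasing order, are:

  0-simplices (3): a, b, c
  1-simplices (3): ab, ac, bc
  2-simplices (1): abc

so the chain groups are C_0 ≅ Z^3, C_1 ≅ Z^3, C_2 ≅ Z^1.

Boundary ∂_1: C_1 → C_0 maps an edge to its endpoints' difference, ∂[p,q] = q − p. For instance
  ∂ab = b − a.
This gives a 3×3 integer matrix of rank 2; reducing to Smith normal form yields diagonal entries (1,1).

Boundary ∂_2: C_2 → C_1 acts by ∂[p,q,r] = [q,r] − [p,r] + [p,q]. For instance
  ∂abc = bc − ac + ab.
The 3×1 boundary matrix has rank 1 and Smith normal form diag(1).

From H_k ≅ ker(∂_k) / im(∂_{k+1}) we obtain:

  H_0: rank C_0 − rank ∂_1 = 3 − 2 = 1, and the invariant factors of ∂_1 are all 1, so H_0 = Z.
  H_1: rank ker ∂_1 − rank ∂_2 = (3 − 2) − 1 = 0, and the invariant factors of ∂_2 are all 1, so H_1 = 0.
  H_2: rank ker ∂_2 − rank ∂_3 = (1 − 1) − 0 = 0, and there is no ∂_3, so H_2 = 0.

Hence the Betti numbers are b_0 = 1, b_1 = 0, b_2 = 0.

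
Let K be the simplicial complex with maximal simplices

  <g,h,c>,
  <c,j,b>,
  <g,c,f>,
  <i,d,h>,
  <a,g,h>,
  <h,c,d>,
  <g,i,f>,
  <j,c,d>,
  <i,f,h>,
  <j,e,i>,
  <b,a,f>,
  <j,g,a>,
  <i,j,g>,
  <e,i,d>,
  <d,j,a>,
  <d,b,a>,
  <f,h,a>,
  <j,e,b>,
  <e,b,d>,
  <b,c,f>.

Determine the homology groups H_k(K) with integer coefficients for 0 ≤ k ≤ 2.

K has 10 vertices, 30 edges, 20 triangles.
rank ∂_0 = 0, rank ∂_1 = 9 ⇒ b_0 = 10 − 0 − 9 = 1; all invariant factors of ∂_1 are 1 so no torsion. So H_0 = Z.
rank ∂_1 = 9, rank ∂_2 = 20 ⇒ b_1 = 30 − 9 − 20 = 1; ∂_2 has invariant factor(s) [2] giving torsion. So H_1 = Z ⊕ Z/2Z.
rank ∂_2 = 20, rank ∂_3 = 0 ⇒ b_2 = 20 − 20 − 0 = 0. So H_2 = 0.

H_0 ≅ Z,  H_1 ≅ Z ⊕ Z/2Z,  H_2 = 0.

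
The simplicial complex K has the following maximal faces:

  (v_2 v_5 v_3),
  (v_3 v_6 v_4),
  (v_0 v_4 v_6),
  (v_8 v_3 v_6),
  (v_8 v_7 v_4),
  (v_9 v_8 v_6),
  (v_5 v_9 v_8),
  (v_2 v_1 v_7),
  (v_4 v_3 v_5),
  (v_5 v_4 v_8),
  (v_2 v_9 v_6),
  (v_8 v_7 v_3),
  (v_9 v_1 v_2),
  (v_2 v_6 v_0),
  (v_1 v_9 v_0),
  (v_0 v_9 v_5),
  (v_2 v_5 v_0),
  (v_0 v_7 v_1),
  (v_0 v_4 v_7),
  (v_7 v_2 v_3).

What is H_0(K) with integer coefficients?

Order the vertices as v_0 < v_1 < v_2 < v_3 < v_4 < v_5 < v_6 < v_7 < v_8 < v_9. Listing each simplex with vertices in this order, K has dimension 2 with simplices:

  0-simplices (10): [v_0], [v_1], [v_2], [v_3], [v_4], [v_5], [v_6], [v_7], [v_8], [v_9]
  1-simplices (30): (30 of them)
  2-simplices (20): (20 of them)

giving chain groups C_0 ≅ Z^10, C_1 ≅ Z^30, C_2 ≅ Z^20.

The boundary map ∂_1: C_1 → C_0 is given by ∂[p,q] = [q] − [p]. For instance
  ∂[v_3,v_8] = [v_8] − [v_3].
The 10×30 boundary matrix has rank 9 and Smith normal form diag(1,1,1,1,1,1,1,1,1).

Boundary ∂_2: C_2 → C_1 sends each 2-simplex [p,q,r] to [q,r] − [p,r] + [p,q]. For instance
  ∂[v_0,v_5,v_9] = [v_5,v_9] − [v_0,v_9] + [v_0,v_5],
  ∂[v_0,v_2,v_6] = [v_2,v_6] − [v_0,v_6] + [v_0,v_2].
The 30×20 boundary matrix has rank 20 and Smith normal form diag(1,1,1,1,1,1,1,1,1,1,1,1,1,1,1,1,1,1,1,2).

Now H_k = ker ∂_k / im ∂_{k+1}, so:

  H_0: rank C_0 − rank ∂_1 = 10 − 9 = 1, and the invariant factors of ∂_1 are all 1, so H_0 = Z.

(K is a triangulation of the Klein bottle.)

H_0 ≅ Z.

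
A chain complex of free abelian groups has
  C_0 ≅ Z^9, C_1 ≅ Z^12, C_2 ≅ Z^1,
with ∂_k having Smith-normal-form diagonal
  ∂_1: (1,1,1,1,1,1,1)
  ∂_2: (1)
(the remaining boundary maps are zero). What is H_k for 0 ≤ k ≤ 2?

H_0 = Z^2,  H_1 = Z^4,  H_2 = 0.

H_0: b_0 = 9 − 0 − 7 = 2; torsion from ∂_1 factors > 1: none. So H_0 = Z^2.
H_1: b_1 = 12 − 7 − 1 = 4; torsion from ∂_2 factors > 1: none. So H_1 = Z^4.
H_2: b_2 = 1 − 1 − 0 = 0; torsion from ∂_3 factors > 1: none. So H_2 = 0.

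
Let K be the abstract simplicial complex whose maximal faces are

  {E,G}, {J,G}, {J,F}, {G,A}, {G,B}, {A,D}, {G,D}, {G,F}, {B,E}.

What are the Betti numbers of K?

b_0 = 1, b_1 = 3.

Order the vertices as A < B < D < E < F < G < J. Listing each simplex with vertices in this order, K has dimension 1 with simplices:

  0-simplices (7): A, B, D, E, F, G, J
  1-simplices (9): AD, AG, BE, BG, DG, EG, FG, FJ, GJ

giving chain groups C_0 ≅ Z^7, C_1 ≅ Z^9.

The boundary map ∂_1: C_1 → C_0 is given by ∂[p,q] = [q] − [p].
This gives a 7×9 integer matrix of rank 6; reducing to Smith normal form yields diagonal entries (1,1,1,1,1,1).

From H_k ≅ ker(∂_k) / im(∂_{k+1}) we obtain:

  H_0: rank C_0 − rank ∂_1 = 7 − 6 = 1, and the invariant factors of ∂_1 are all 1, so H_0 = Z.
  H_1: rank ker ∂_1 − rank ∂_2 = (9 − 6) − 0 = 3, and there is no ∂_2, so H_1 = Z^3.

Hence the Betti numbers are b_0 = 1, b_1 = 3.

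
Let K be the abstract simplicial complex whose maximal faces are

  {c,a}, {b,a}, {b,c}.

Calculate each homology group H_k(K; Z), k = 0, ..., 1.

H_0 = Z,  H_1 = Z.

We work with the vertex ordering a < b < c. The simplices of K, each written with vertices in increasing order, are:

  0-simplices (3): a, b, c
  1-simplices (3): ab, ac, bc

giving chain groups C_0 ≅ Z^3, C_1 ≅ Z^3.

Boundary ∂_1: C_1 → C_0 is given by ∂[p,q] = [q] − [p].
The 3×3 boundary matrix has rank 2 and Smith normal form diag(1,1).

Computing H_k = (kernel of ∂_k) / (image of ∂_{k+1}):

  H_0: rank C_0 − rank ∂_1 = 3 − 2 = 1, and the invariant factors of ∂_1 are all 1, so H_0 ≅ Z.
  H_1: rank ker ∂_1 − rank ∂_2 = (3 − 2) − 0 = 1, and there is no ∂_2, so H_1 ≅ Z.

As a check, the Euler characteristic is 3 − 3 = 0, which agrees with 1 − 1 = 0.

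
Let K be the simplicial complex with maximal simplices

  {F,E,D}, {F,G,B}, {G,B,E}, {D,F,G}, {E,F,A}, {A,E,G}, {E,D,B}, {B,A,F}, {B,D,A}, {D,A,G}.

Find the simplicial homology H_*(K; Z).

Take the total order A < B < D < E < F < G on the vertex set. Then K (dimension 2) consists of the simplices:

  0-simplices (6): A, B, D, E, F, G
  1-simplices (15): AB, AD, AE, AF, AG, BD, BE, BF, BG, DE, DF, DG, EF, EG, FG
  2-simplices (10): ABD, ABF, ADG, AEF, AEG, BDE, BEG, BFG, DEF, DFG

giving chain groups C_0 ≅ Z^6, C_1 ≅ Z^15, C_2 ≅ Z^10.

Boundary ∂_1: C_1 → C_0 is given by ∂[p,q] = [q] − [p].
As a 6×15 matrix over Z this has rank 5, with invariant factors (1,1,1,1,1).

Boundary ∂_2: C_2 → C_1 acts by ∂[p,q,r] = [q,r] − [p,r] + [p,q]. For instance
  ∂BDE = DE − BE + BD,
  ∂AEG = EG − AG + AE.
The resulting 15×10 matrix has rank 10, and its Smith normal form has invariant factors (1,1,1,1,1,1,1,1,1,2).

Reading off H_k = ker ∂_k / im ∂_{k+1}:

  H_0: rank C_0 − rank ∂_1 = 6 − 5 = 1, and the invariant factors of ∂_1 are all 1, so H_0 = Z.
  H_1: rank ker ∂_1 − rank ∂_2 = (15 − 5) − 10 = 0, and ∂_2 has invariant factor 2 > 1, so H_1 = Z/2.
  H_2: rank ker ∂_2 − rank ∂_3 = (10 − 10) − 0 = 0, and there is no ∂_3, so H_2 = 0.

(K is a triangulation of the real projective plane RP^2.)

H_0 ≅ Z,  H_1 ≅ Z/2,  H_2 = 0.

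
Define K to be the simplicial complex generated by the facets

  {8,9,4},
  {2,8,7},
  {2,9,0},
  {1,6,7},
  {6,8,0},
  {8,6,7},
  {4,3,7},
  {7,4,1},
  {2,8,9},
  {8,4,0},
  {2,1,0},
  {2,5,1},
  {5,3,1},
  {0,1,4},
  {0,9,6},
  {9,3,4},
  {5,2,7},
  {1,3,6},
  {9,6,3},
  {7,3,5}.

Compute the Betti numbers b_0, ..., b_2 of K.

K has 10 vertices, 30 edges, 20 triangles.
rank ∂_0 = 0, rank ∂_1 = 9 ⇒ b_0 = 10 − 0 − 9 = 1; all invariant factors of ∂_1 are 1 so no torsion. So H_0 ≅ Z.
rank ∂_1 = 9, rank ∂_2 = 20 ⇒ b_1 = 30 − 9 − 20 = 1; ∂_2 has invariant factor(s) [2] giving torsion. So H_1 ≅ Z ⊕ Z/2.
rank ∂_2 = 20, rank ∂_3 = 0 ⇒ b_2 = 20 − 20 − 0 = 0. So H_2 ≅ 0.

b_0 = 1, b_1 = 1, b_2 = 0.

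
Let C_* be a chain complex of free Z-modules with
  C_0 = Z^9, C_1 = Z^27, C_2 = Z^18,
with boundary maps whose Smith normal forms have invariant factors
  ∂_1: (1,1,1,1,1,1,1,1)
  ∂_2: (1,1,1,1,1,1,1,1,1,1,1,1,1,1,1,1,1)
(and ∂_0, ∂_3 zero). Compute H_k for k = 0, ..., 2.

H_0 ≅ Z,  H_1 ≅ Z^2,  H_2 ≅ Z.

H_0: b_0 = 9 − 0 − 8 = 1; torsion from ∂_1 factors > 1: none. So H_0 ≅ Z.
H_1: b_1 = 27 − 8 − 17 = 2; torsion from ∂_2 factors > 1: none. So H_1 ≅ Z^2.
H_2: b_2 = 18 − 17 − 0 = 1; torsion from ∂_3 factors > 1: none. So H_2 ≅ Z.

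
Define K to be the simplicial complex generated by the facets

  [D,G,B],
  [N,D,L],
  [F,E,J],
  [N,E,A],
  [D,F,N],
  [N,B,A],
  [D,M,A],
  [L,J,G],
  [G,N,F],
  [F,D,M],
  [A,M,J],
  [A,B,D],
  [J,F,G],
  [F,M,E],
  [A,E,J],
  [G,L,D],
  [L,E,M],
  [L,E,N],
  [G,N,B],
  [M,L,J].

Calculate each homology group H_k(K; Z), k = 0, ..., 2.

Fix the vertex order A < B < D < E < F < G < J < L < M < N and write every simplex with vertices in increasing order. Then dim K = 2 and the simplices of K are:

  0-simplices (10): A, B, D, E, F, G, J, L, M, N
  1-simplices (30): AB, AD, AE, AJ, AM, AN, BD, BG, BN, DF, DG, DL, DM, DN, EF, EJ, EL, EM, EN, FG, FJ, FM, FN, GJ, GL, GN, JL, JM, LM, LN
  2-simplices (20): ABD, ABN, ADM, AEJ, AEN, AJM, BDG, BGN, DFM, DFN, DGL, DLN, EFJ, EFM, ELM, ELN, FGJ, FGN, GJL, JLM

Hence C_0 ≅ Z^10, C_1 ≅ Z^30, C_2 ≅ Z^20.

The boundary map ∂_1: C_1 → C_0 maps an edge to its endpoints' difference, ∂[p,q] = q − p.
This gives a 10×30 integer matrix of rank 9; reducing to Smith normal form yields diagonal entries (1,1,1,1,1,1,1,1,1).

∂_2: C_2 → C_1 maps a triangle to the signed sum of its edges. For instance
  ∂BDG = DG − BG + BD,
  ∂AJM = JM − AM + AJ.
As a 30×20 matrix over Z this has rank 20, with invariant factors (1,1,1,1,1,1,1,1,1,1,1,1,1,1,1,1,1,1,1,2).

From H_k ≅ ker(∂_k) / im(∂_{k+1}) we obtain:

  H_0: rank C_0 − rank ∂_1 = 10 − 9 = 1, and the invariant factors of ∂_1 are all 1, so H_0 = Z.
  H_1: rank ker ∂_1 − rank ∂_2 = (30 − 9) − 20 = 1, and ∂_2 has invariant factor 2 > 1, so H_1 = Z ⊕ Z/2.
  H_2: rank ker ∂_2 − rank ∂_3 = (20 − 20) − 0 = 0, and there is no ∂_3, so H_2 = 0.

H_0 ≅ Z,  H_1 ≅ Z ⊕ Z/2,  H_2 = 0.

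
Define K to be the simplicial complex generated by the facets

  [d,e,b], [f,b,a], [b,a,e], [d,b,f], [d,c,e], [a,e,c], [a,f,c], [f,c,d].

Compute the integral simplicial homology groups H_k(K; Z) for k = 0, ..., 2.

H_0 ≅ Z,  H_1 = 0,  H_2 ≅ Z.

Order the vertices as a < b < c < d < e < f. Listing each simplex with vertices in this order, K has dimension 2 with simplices:

  0-simplices (6): a, b, c, d, e, f
  1-simplices (12): ab, ac, ae, af, bd, be, bf, cd, ce, cf, de, df
  2-simplices (8): abe, abf, ace, acf, bde, bdf, cde, cdf

Hence C_0 ≅ Z^6, C_1 ≅ Z^12, C_2 ≅ Z^8.

The boundary map ∂_1: C_1 → C_0 maps an edge to its endpoints' difference, ∂[p,q] = q − p. For instance
  ∂de = e − d.
As a 6×12 matrix over Z this has rank 5, with invariant factors (1,1,1,1,1).

Boundary ∂_2: C_2 → C_1 sends each 2-simplex [p,q,r] to [q,r] − [p,r] + [p,q]. For instance
  ∂ace = ce − ae + ac,
  ∂abe = be − ae + ab.
The 12×8 boundary matrix has rank 7 and Smith normal form diag(1,1,1,1,1,1,1).

From H_k ≅ ker(∂_k) / im(∂_{k+1}) we obtain:

  H_0: rank C_0 − rank ∂_1 = 6 − 5 = 1, and the invariant factors of ∂_1 are all 1, so H_0 ≅ Z.
  H_1: rank ker ∂_1 − rank ∂_2 = (12 − 5) − 7 = 0, and the invariant factors of ∂_2 are all 1, so H_1 ≅ 0.
  H_2: rank ker ∂_2 − rank ∂_3 = (8 − 7) − 0 = 1, and there is no ∂_3, so H_2 ≅ Z.

As a check, the Euler characteristic is 6 − 12 + 8 = 2, which agrees with 1 − 0 + 1 = 2.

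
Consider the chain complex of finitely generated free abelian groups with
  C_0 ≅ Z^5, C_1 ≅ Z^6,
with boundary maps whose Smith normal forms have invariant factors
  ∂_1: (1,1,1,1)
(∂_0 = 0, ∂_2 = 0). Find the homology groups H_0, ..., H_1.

H_0: b_0 = 5 − 0 − 4 = 1; torsion from ∂_1 factors > 1: none. So H_0 ≅ Z.
H_1: b_1 = 6 − 4 − 0 = 2; torsion from ∂_2 factors > 1: none. So H_1 ≅ Z^2.

H_0 ≅ Z,  H_1 ≅ Z^2.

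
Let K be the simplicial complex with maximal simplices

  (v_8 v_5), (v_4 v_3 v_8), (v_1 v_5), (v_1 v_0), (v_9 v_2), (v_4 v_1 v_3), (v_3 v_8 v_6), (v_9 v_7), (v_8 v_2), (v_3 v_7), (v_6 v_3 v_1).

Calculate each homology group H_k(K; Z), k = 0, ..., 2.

H_0 ≅ Z,  H_1 ≅ Z^2,  H_2 = 0.

Order the vertices as v_0 < v_1 < v_2 < v_3 < v_4 < v_5 < v_6 < v_7 < v_8 < v_9. Listing each simplex with vertices in this order, K has dimension 2 with simplices:

  0-simplices (10): [v_0], [v_1], [v_2], [v_3], [v_4], [v_5], [v_6], [v_7], [v_8], [v_9]
  1-simplices (15): (15 of them)
  2-simplices (4): [v_1,v_3,v_4], [v_1,v_3,v_6], [v_3,v_4,v_8], [v_3,v_6,v_8]

giving chain groups C_0 ≅ Z^10, C_1 ≅ Z^15, C_2 ≅ Z^4.

The boundary map ∂_1: C_1 → C_0 is given by ∂[p,q] = [q] − [p]. For instance
  ∂[v_0,v_1] = [v_1] − [v_0].
The 10×15 boundary matrix has rank 9 and Smith normal form diag(1,1,1,1,1,1,1,1,1).

The boundary map ∂_2: C_2 → C_1 sends each 2-simplex [p,q,r] to [q,r] − [p,r] + [p,q]. For instance
  ∂[v_3,v_6,v_8] = [v_6,v_8] − [v_3,v_8] + [v_3,v_6],
  ∂[v_1,v_3,v_4] = [v_3,v_4] − [v_1,v_4] + [v_1,v_3].
This gives a 15×4 integer matrix of rank 4; reducing to Smith normal form yields diagonal entries (1,1,1,1).

From H_k ≅ ker(∂_k) / im(∂_{k+1}) we obtain:

  H_0: rank C_0 − rank ∂_1 = 10 − 9 = 1, and the invariant factors of ∂_1 are all 1, so H_0 ≅ Z.
  H_1: rank ker ∂_1 − rank ∂_2 = (15 − 9) − 4 = 2, and the invariant factors of ∂_2 are all 1, so H_1 ≅ Z^2.
  H_2: rank ker ∂_2 − rank ∂_3 = (4 − 4) − 0 = 0, and there is no ∂_3, so H_2 ≅ 0.

As a check, the Euler characteristic is 10 − 15 + 4 = -1, which agrees with 1 − 2 + 0 = -1.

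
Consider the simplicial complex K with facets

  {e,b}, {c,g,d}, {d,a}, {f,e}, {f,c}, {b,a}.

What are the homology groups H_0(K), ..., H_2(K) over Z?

Take the total order a < b < c < d < e < f < g on the vertex set. Then K (dimension 2) consists of the simplices:

  0-simplices (7): a, b, c, d, e, f, g
  1-simplices (8): ab, ad, be, cd, cf, cg, dg, ef
  2-simplices (1): cdg

so the chain groups are C_0 ≅ Z^7, C_1 ≅ Z^8, C_2 ≅ Z^1.

Boundary ∂_1: C_1 → C_0 maps an edge to its endpoints' difference, ∂[p,q] = q − p.
The resulting 7×8 matrix has rank 6, and its Smith normal form has invariant factors (1,1,1,1,1,1).

Boundary ∂_2: C_2 → C_1 maps a triangle to the signed sum of its edges. For instance
  ∂cdg = dg − cg + cd.
As a 8×1 matrix over Z this has rank 1, with invariant factors (1).

Now H_k = ker ∂_k / im ∂_{k+1}, so:

  H_0: rank C_0 − rank ∂_1 = 7 − 6 = 1, and the invariant factors of ∂_1 are all 1, so H_0 = Z.
  H_1: rank ker ∂_1 − rank ∂_2 = (8 − 6) − 1 = 1, and the invariant factors of ∂_2 are all 1, so H_1 = Z.
  H_2: rank ker ∂_2 − rank ∂_3 = (1 − 1) − 0 = 0, and there is no ∂_3, so H_2 = 0.

H_0 ≅ Z,  H_1 ≅ Z,  H_2 = 0.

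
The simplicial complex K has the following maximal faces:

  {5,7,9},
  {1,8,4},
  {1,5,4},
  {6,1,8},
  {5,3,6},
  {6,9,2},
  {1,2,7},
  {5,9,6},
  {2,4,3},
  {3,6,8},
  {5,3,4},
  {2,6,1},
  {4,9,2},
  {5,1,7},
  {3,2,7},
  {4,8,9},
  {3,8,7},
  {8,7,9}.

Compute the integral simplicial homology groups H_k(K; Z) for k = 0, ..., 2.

H_0 ≅ Z,  H_1 ≅ Z^2,  H_2 ≅ Z.

K has 9 vertices, 27 edges, 18 triangles.
rank ∂_0 = 0, rank ∂_1 = 8 ⇒ b_0 = 9 − 0 − 8 = 1; all invariant factors of ∂_1 are 1 so no torsion. So H_0 ≅ Z.
rank ∂_1 = 8, rank ∂_2 = 17 ⇒ b_1 = 27 − 8 − 17 = 2; all invariant factors of ∂_2 are 1 so no torsion. So H_1 ≅ Z^2.
rank ∂_2 = 17, rank ∂_3 = 0 ⇒ b_2 = 18 − 17 − 0 = 1. So H_2 ≅ Z.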